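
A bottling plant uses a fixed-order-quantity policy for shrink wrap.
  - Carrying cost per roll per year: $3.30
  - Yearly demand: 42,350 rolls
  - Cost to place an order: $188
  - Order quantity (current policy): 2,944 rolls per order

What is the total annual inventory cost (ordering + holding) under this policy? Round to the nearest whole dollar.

Orders/yr = 42,350/2,944 = 14.385; ordering cost = 14.385 × $188 = $2,704.42
Average inventory = 2,944/2 = 1472; holding cost = 1472 × $3.3 = $4,857.60
Total = $2,704.42 + $4,857.60 = $7,562.02

$7,562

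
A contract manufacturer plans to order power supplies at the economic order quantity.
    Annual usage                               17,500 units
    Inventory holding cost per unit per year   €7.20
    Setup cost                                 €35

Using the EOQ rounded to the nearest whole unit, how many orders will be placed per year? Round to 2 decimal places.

42.48 orders per year

Q* = √(2·D·S / H) = √(2·17,500·35 / 7.2) = √170,138.9 ≈ 412.48 → Q = 412
Orders per year = D/Q = 17,500 / 412 = 42.476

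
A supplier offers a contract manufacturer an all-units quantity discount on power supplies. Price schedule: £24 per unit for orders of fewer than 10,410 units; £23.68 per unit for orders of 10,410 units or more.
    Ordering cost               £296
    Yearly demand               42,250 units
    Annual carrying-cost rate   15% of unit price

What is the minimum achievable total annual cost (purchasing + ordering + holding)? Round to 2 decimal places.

H₁ = 15%×£24 = £3.6000;  H₂ = 15%×£23.68 = £3.5520
EOQ₁ = √(2×42,250×296/3.6000) = 2,635.86  (< 10,410, feasible at tier 1)
EOQ₂ = √(2×42,250×296/3.5520) = 2,653.61  (< 10,410 → use Q = 10,410 at tier-2 price)
TC(tier 1 (EOQ₁), Q≈2,635.9) = £1,023,489.11
TC(tier 2, Q≈10,410.0) = £1,020,169.50
Minimum at tier 2: £1,020,169.50

£1,020,169.50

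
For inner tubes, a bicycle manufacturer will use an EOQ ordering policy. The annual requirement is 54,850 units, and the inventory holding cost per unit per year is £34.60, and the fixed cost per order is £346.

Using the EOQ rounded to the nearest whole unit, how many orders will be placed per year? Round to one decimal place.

52.4 orders per year

Q* = √(2·D·S / H) = √(2·54,850·346 / 34.6) = √1,097,000.0 ≈ 1,047.38 → Q = 1,047
Orders per year = D/Q = 54,850 / 1,047 = 52.388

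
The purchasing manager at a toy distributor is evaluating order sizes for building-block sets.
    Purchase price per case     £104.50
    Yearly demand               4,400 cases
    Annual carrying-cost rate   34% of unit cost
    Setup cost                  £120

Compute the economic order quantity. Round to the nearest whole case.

172 cases

H = i·C = 0.34 × £104.5 = £35.5300 per case-year
Optimal lot size Q* = (2 × 4,400 × £120 / £35.53)^½ ≈ 172.40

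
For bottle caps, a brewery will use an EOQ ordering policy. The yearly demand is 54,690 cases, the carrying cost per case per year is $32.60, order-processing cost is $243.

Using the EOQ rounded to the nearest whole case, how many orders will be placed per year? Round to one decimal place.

60.6 orders per year

Optimal lot size Q* = (2 × 54,690 × $243 / $32.6)^½ ≈ 902.95 → Q = 903
Orders per year = D/Q = 54,690 / 903 = 60.565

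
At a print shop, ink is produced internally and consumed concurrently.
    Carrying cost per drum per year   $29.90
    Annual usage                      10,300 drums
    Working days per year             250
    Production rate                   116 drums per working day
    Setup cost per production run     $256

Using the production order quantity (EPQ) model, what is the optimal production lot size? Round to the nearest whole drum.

d = 10,300/250 = 41.2000 drums/day;  effective holding cost H(1 − d/p) = 29.9·(1 − 41.2000/116) = 19.28034
Q* = √(2DS / H_eff) = √(2·10,300·256 / 19.28034) ≈ 522.99

523 drums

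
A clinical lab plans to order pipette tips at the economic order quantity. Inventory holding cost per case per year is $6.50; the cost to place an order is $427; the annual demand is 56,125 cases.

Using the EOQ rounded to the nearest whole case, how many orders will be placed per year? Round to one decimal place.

Q* = √(2·D·S / H) = √(2·56,125·427 / 6.5) = √7,373,961.5 ≈ 2,715.50 → Q = 2,716
Orders per year = D/Q = 56,125 / 2,716 = 20.665

20.7 orders per year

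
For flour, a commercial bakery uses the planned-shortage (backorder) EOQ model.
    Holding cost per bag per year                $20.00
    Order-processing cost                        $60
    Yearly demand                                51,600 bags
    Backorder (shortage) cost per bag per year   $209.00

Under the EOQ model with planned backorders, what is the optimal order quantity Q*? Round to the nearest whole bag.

Basic EOQ = √(2·51,600·60/20) = 556.417
Backorder adjustment √((H+b)/b) = √((20+209)/209) = 1.0468
Q* = 556.417 × 1.0468 ≈ 582.43

582 bags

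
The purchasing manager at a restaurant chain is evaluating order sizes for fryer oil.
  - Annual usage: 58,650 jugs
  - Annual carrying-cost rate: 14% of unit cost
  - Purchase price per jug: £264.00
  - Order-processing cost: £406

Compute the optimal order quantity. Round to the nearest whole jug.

1,135 jugs

H = i·C = 0.14 × £264 = £36.9600 per jug-year
2DS/H = 2·58,650·406/36.96 = 1,288,522.73
EOQ = √1,288,522.73 ≈ 1,135.13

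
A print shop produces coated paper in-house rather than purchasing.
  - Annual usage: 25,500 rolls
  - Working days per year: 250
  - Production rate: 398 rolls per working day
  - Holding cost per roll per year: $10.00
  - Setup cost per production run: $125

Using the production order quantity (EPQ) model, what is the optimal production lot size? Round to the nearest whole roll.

926 rolls

Daily demand d = 25,500/250 = 102.000; p = 398; 1 − d/p = 0.74372
EPQ = √(2DS / (H(1 − d/p)))
    = √(2 × 25,500 × 125 / (10 × 0.74372)) ≈ 925.84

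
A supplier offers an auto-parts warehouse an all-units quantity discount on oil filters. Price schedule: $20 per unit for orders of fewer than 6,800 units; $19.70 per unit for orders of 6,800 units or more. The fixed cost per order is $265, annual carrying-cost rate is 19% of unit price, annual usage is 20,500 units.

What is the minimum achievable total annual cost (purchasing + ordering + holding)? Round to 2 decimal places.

$416,425.50

H₁ = 19%×$20 = $3.8000;  H₂ = 19%×$19.70 = $3.7430
EOQ₁ = √(2×20,500×265/3.8000) = 1,690.92  (< 6,800, feasible at tier 1)
EOQ₂ = √(2×20,500×265/3.7430) = 1,703.75  (< 6,800 → use Q = 6,800 at tier-2 price)
TC(tier 1 (EOQ₁), Q≈1,690.9) = $416,425.50
TC(tier 2, Q≈6,800.0) = $417,375.10
Minimum at tier 1 (EOQ₁): $416,425.50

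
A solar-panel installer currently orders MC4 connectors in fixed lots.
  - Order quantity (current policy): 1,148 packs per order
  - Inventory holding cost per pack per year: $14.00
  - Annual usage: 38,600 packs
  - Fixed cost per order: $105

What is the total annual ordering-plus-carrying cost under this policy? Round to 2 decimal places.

Ordering: D/Q × S = 38,600/1,148 × $105 = $3,530.49
Holding:  Q/2 × H = 1,148/2 × $14 = $8,036.00
Total = $3,530.49 + $8,036.00 = $11,566.49

$11,566.49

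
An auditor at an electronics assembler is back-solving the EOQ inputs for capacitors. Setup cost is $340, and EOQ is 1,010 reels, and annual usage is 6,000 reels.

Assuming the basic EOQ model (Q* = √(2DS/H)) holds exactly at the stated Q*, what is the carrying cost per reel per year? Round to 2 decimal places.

From Q* = √(2DS/H) ⇒ Q*² = 2DS/H.
H = 2DS / Q² = 2 × 6,000 × 340 / 1,010² = 3.9996

$4.00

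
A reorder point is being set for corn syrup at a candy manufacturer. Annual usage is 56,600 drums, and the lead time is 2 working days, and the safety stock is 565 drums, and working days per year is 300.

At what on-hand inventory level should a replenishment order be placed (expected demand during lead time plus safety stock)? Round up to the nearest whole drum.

943 drums

Daily demand d = 56,600 / 300 = 188.667 drums/day
Demand during lead time = 188.667 × 2 = 377.33
Reorder point = 377.33 + 565 = 942.33 → round up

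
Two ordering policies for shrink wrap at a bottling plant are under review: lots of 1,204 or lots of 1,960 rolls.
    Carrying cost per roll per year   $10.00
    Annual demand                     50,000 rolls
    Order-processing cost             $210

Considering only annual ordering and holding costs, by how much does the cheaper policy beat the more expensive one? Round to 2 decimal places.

For each Q, cost = (D/Q)·S + (Q/2)·H.
TC(1,204) = (50,000/1,204)×210 + (1,204/2)×10 = $14,740.93
TC(1,960) = (50,000/1,960)×210 + (1,960/2)×10 = $15,157.14
Cheaper: Q = 1,204.  Difference = $416.21

$416.21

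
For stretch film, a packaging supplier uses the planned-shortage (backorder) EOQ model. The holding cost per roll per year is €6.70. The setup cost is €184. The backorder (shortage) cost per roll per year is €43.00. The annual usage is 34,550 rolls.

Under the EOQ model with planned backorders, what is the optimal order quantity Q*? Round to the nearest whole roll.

1,481 rolls

Q* = √(2DS/H) · √((H + b)/b)
   = √(2 × 34,550 × 184 / 6.7) · √((6.7 + 43) / 43)
   = 1,377.560 × 1.0751 ≈ 1,481.00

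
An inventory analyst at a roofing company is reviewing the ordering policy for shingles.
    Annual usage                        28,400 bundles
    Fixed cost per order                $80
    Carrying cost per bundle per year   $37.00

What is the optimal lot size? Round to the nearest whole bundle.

350 bundles

Q* = √(2·D·S / H) = √(2·28,400·80 / 37) = √122,810.8 ≈ 350.44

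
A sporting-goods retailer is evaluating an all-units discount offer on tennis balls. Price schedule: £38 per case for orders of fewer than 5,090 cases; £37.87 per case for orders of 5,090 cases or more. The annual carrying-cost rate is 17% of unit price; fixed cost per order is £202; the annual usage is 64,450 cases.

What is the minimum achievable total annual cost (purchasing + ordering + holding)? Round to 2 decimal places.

£2,459,663.70

H₁ = 17%×£38 = £6.4600;  H₂ = 17%×£37.87 = £6.4379
EOQ₁ = √(2×64,450×202/6.4600) = 2,007.64  (< 5,090, feasible at tier 1)
EOQ₂ = √(2×64,450×202/6.4379) = 2,011.08  (< 5,090 → use Q = 5,090 at tier-2 price)
TC(tier 1 (EOQ₁), Q≈2,007.6) = £2,462,069.36
TC(tier 2, Q≈5,090.0) = £2,459,663.70
Minimum at tier 2: £2,459,663.70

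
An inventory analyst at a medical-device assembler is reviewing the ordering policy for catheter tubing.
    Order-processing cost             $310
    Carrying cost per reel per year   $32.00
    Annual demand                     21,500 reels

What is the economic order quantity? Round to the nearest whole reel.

Q* = √(2·D·S / H) = √(2·21,500·310 / 32) = √416,562.5 ≈ 645.42

645 reels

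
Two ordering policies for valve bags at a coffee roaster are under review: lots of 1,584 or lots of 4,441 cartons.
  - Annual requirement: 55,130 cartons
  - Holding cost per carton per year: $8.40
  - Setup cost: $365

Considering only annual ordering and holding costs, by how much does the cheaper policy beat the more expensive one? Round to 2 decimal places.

$3,826.90

TC(Q) = (D/Q)S + (Q/2)H
TC(1,584) = (55,130/1,584)×365 + (1,584/2)×8.4 = $19,356.37
TC(4,441) = (55,130/4,441)×365 + (4,441/2)×8.4 = $23,183.26
Cheaper: Q = 1,584.  Difference = $3,826.90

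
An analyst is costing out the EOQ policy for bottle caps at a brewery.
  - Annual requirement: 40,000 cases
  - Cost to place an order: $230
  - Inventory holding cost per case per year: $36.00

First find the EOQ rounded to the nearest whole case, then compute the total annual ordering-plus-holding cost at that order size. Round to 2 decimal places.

Optimal lot size Q* = (2 × 40,000 × $230 / $36)^½ ≈ 714.92 → Q = 715 cases
Orders/yr = 40,000/715 = 55.944; ordering cost = 55.944 × $230 = $12,867.13
Average inventory = 715/2 = 357.5; holding cost = 357.5 × $36 = $12,870.00
Total = $12,867.13 + $12,870.00 = $25,737.13

$25,737.13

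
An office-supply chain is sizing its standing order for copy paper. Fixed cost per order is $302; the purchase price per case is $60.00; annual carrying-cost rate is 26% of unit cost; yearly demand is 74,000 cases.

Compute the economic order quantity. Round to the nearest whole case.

Holding cost per case per year: H = 26% × $60 = $15.6000
2DS/H = 2·74,000·302/15.6 = 2,865,128.21
EOQ = √2,865,128.21 ≈ 1,692.67

1,693 cases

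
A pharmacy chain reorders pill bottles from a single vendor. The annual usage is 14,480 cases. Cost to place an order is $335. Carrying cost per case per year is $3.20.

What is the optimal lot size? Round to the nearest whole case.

1,741 cases

Optimal lot size Q* = (2 × 14,480 × $335 / $3.2)^½ ≈ 1,741.19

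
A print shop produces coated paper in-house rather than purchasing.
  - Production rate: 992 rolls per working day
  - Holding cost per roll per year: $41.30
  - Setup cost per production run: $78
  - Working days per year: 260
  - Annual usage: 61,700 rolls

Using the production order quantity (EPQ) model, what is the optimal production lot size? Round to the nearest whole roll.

Daily demand d = 61,700/260 = 237.308; p = 992; 1 − d/p = 0.76078
EPQ = √(2DS / (H(1 − d/p)))
    = √(2 × 61,700 × 78 / (41.3 × 0.76078)) ≈ 553.48

553 rolls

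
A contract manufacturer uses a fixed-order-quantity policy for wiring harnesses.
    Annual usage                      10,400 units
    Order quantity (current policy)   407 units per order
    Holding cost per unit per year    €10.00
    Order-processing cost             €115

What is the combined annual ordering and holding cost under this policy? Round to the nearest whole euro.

Orders/yr = 10,400/407 = 25.553; ordering cost = 25.553 × €115 = €2,938.57
Average inventory = 407/2 = 203.5; holding cost = 203.5 × €10 = €2,035.00
Total = €2,938.57 + €2,035.00 = €4,973.57

€4,974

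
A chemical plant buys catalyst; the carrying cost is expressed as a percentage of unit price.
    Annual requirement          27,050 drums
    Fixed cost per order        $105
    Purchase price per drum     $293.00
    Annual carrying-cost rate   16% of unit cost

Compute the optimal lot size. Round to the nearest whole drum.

348 drums

Holding cost per drum per year: H = 16% × $293 = $46.8800
Optimal lot size Q* = (2 × 27,050 × $105 / $46.88)^½ ≈ 348.10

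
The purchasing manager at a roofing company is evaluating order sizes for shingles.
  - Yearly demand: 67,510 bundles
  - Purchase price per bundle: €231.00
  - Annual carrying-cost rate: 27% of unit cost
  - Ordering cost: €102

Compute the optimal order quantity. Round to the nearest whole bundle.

Carrying cost H = €231 × 27% = €62.3700/bundle/yr
Optimal lot size Q* = (2 × 67,510 × €102 / €62.37)^½ ≈ 469.91

470 bundles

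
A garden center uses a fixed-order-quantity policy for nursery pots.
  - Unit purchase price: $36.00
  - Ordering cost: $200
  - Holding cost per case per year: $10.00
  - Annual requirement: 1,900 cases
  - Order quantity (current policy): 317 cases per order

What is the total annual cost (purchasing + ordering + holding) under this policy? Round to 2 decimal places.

Annual ordering cost = (D/Q)·S = (1,900/317) × 200 = $1,198.74
Annual holding cost  = (Q/2)·H = (317/2) × 10 = $1,585.00
Purchase cost = D·C = 1,900 × 36 = $68,400.00
Total = $1,198.74 + $1,585.00 + $68,400.00 = $71,183.74

$71,183.74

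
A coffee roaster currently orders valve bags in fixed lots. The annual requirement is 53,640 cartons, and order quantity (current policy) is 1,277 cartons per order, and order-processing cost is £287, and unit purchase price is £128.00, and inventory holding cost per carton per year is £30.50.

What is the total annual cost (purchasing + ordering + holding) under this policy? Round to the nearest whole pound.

Orders/yr = 53,640/1,277 = 42.005; ordering cost = 42.005 × £287 = £12,055.35
Average inventory = 1,277/2 = 638.5; holding cost = 638.5 × £30.5 = £19,474.25
Purchase cost = D·C = 53,640 × 128 = £6,865,920.00
Total = £12,055.35 + £19,474.25 + £6,865,920.00 = £6,897,449.60

£6,897,450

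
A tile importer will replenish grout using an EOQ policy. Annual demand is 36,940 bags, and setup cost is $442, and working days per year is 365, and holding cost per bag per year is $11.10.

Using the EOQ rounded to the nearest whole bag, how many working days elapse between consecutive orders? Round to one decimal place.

16.9 days

Optimal lot size Q* = (2 × 36,940 × $442 / $11.1)^½ ≈ 1,715.19 → Q = 1,715 bags
T = Q/D × 365 days = 1,715/36,940 × 365 = 16.946 days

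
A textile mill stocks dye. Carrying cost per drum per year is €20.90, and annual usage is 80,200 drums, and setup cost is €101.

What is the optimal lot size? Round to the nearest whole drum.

880 drums

EOQ = √(2DS/H) = √(2 × 80,200 × 101 / 20.9)
    = √(775,138.76) ≈ 880.42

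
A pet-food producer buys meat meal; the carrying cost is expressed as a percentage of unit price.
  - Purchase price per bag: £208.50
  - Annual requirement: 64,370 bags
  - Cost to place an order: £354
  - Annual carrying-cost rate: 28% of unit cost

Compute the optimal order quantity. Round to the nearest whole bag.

884 bags

Holding cost per bag per year: H = 28% × £208.5 = £58.3800
Q* = √(2·D·S / H) = √(2·64,370·354 / 58.38) = √780,643.4 ≈ 883.54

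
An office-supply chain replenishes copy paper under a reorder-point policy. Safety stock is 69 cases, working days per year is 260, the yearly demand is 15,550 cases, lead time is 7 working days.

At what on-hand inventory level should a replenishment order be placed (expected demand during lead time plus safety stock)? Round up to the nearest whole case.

Daily demand d = 15,550 / 260 = 59.808 cases/day
Demand during lead time = 59.808 × 7 = 418.65
Reorder point = 418.65 + 69 = 487.65 → round up

488 cases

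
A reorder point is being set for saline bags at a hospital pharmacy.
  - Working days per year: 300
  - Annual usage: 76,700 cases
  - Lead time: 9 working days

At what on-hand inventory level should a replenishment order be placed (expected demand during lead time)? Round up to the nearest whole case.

Daily demand d = 76,700 / 300 = 255.667 cases/day
Demand during lead time = 255.667 × 9 = 2,301.00
Reorder point = 2,301.00 → round up

2,301 cases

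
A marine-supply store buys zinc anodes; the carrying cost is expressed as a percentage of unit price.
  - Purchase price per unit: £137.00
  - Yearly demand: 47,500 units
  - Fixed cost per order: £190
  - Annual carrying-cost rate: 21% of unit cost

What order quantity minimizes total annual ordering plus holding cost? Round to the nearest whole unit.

792 units

H = i·C = 0.21 × £137 = £28.7700 per unit-year
2DS/H = 2·47,500·190/28.77 = 627,389.64
EOQ = √627,389.64 ≈ 792.08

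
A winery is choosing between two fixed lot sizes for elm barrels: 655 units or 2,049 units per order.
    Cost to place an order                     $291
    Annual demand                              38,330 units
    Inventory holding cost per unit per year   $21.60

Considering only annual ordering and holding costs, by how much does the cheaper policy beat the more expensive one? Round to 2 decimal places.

Annual cost at Q: ordering D·S/Q plus holding Q·H/2.
TC(655) = (38,330/655)×291 + (655/2)×21.6 = $24,103.05
TC(2,049) = (38,330/2,049)×291 + (2,049/2)×21.6 = $27,572.85
Cheaper: Q = 655.  Difference = $3,469.79

$3,469.79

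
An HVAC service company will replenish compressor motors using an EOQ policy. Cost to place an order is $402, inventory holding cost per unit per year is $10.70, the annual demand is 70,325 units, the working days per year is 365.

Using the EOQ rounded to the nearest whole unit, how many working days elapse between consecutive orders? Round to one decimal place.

EOQ = √(2DS/H) = √(2 × 70,325 × 402 / 10.7)
    = √(5,284,233.64) ≈ 2,298.75 → Q = 2,299 units
T = Q/D × 365 days = 2,299/70,325 × 365 = 11.932 days

11.9 days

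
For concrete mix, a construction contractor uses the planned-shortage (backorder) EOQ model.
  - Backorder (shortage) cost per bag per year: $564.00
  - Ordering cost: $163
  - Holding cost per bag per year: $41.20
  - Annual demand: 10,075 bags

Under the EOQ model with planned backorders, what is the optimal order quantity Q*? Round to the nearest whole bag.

Q* = √(2DS/H) · √((H + b)/b)
   = √(2 × 10,075 × 163 / 41.2) · √((41.2 + 564) / 564)
   = 282.347 × 1.0359 ≈ 292.48

292 bags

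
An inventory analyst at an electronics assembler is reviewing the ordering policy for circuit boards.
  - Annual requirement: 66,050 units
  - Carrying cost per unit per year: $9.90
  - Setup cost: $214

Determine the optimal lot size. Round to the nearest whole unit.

1,690 units

2DS/H = 2·66,050·214/9.9 = 2,855,494.95
EOQ = √2,855,494.95 ≈ 1,689.82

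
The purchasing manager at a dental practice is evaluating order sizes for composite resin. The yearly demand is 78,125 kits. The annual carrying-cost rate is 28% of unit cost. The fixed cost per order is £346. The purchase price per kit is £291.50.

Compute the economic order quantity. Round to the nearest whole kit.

814 kits

Carrying cost H = £291.5 × 28% = £81.6200/kit/yr
Optimal lot size Q* = (2 × 78,125 × £346 / £81.62)^½ ≈ 813.86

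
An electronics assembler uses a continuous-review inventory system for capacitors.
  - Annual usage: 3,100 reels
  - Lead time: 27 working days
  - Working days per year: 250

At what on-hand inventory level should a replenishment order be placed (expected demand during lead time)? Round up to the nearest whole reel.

335 reels

Daily demand d = 3,100 / 250 = 12.400 reels/day
Demand during lead time = 12.400 × 27 = 334.80
Reorder point = 334.80 → round up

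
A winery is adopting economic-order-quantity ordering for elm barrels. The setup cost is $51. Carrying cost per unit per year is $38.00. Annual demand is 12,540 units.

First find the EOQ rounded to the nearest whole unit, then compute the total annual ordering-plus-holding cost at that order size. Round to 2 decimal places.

2DS/H = 2·12,540·51/38 = 33,660.00
EOQ = √33,660.00 ≈ 183.47 → Q = 183 units
Orders/yr = 12,540/183 = 68.525; ordering cost = 68.525 × $51 = $3,494.75
Average inventory = 183/2 = 91.5; holding cost = 91.5 × $38 = $3,477.00
Total = $3,494.75 + $3,477.00 = $6,971.75

$6,971.75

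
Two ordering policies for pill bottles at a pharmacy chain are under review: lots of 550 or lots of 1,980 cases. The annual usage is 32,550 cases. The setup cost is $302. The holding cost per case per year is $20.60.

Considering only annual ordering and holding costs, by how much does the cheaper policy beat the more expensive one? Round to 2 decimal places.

$1,820.79

For each Q, cost = (D/Q)·S + (Q/2)·H.
TC(550) = (32,550/550)×302 + (550/2)×20.6 = $23,537.91
TC(1,980) = (32,550/1,980)×302 + (1,980/2)×20.6 = $25,358.70
|ΔTC| = |$23,537.91 − $25,358.70| = $1,820.79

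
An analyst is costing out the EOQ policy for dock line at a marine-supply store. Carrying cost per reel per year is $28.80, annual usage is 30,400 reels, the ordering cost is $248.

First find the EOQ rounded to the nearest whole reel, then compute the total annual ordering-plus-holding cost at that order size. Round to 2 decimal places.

Optimal lot size Q* = (2 × 30,400 × $248 / $28.8)^½ ≈ 723.57 → Q = 724 reels
Annual ordering cost = (D/Q)·S = (30,400/724) × 248 = $10,413.26
Annual holding cost  = (Q/2)·H = (724/2) × 28.8 = $10,425.60
Total = $10,413.26 + $10,425.60 = $20,838.86

$20,838.86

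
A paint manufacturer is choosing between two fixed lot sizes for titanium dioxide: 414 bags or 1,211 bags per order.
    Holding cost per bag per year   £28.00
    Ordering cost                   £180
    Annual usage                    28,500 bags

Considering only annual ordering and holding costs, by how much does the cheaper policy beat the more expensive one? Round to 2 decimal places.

£3,002.86

Annual cost at Q: ordering D·S/Q plus holding Q·H/2.
TC(414) = (28,500/414)×180 + (414/2)×28 = £18,187.30
TC(1,211) = (28,500/1,211)×180 + (1,211/2)×28 = £21,190.17
|ΔTC| = |£18,187.30 − £21,190.17| = £3,002.86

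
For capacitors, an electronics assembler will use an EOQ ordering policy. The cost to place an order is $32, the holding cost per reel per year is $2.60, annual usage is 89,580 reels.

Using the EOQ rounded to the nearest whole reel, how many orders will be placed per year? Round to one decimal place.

Optimal lot size Q* = (2 × 89,580 × $32 / $2.6)^½ ≈ 1,484.94 → Q = 1,485
N = D/Q = 89,580/1,485 ≈ 60.323 orders/yr

60.3 orders per year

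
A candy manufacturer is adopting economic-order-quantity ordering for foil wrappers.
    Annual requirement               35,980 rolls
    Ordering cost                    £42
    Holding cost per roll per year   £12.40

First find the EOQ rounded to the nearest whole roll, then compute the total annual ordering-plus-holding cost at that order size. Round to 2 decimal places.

£6,121.83

Optimal lot size Q* = (2 × 35,980 × £42 / £12.4)^½ ≈ 493.70 → Q = 494 rolls
Orders/yr = 35,980/494 = 72.834; ordering cost = 72.834 × £42 = £3,059.03
Average inventory = 494/2 = 247; holding cost = 247 × £12.4 = £3,062.80
Total = £3,059.03 + £3,062.80 = £6,121.83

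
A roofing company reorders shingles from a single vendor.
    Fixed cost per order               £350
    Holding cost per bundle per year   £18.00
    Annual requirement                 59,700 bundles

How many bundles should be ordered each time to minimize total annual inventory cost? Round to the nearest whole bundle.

1,524 bundles

Q* = √(2·D·S / H) = √(2·59,700·350 / 18) = √2,321,666.7 ≈ 1,523.70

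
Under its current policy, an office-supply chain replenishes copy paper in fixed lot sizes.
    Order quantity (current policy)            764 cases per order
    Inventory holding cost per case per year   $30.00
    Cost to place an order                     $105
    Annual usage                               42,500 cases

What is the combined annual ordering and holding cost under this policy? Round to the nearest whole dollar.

Orders/yr = 42,500/764 = 55.628; ordering cost = 55.628 × $105 = $5,840.97
Average inventory = 764/2 = 382; holding cost = 382 × $30 = $11,460.00
Total = $5,840.97 + $11,460.00 = $17,300.97

$17,301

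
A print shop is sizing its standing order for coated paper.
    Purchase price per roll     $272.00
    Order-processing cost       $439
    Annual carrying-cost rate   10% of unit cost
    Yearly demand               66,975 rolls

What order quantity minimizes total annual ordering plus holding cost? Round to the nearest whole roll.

H = i·C = 0.1 × $272 = $27.2000 per roll-year
EOQ = √(2DS/H) = √(2 × 66,975 × 439 / 27.2)
    = √(2,161,913.60) ≈ 1,470.34

1,470 rolls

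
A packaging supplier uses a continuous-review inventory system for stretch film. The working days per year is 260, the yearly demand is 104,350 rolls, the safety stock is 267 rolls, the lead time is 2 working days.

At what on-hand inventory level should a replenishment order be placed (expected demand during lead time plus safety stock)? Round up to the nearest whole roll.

Daily demand d = 104,350 / 260 = 401.346 rolls/day
Demand during lead time = 401.346 × 2 = 802.69
Reorder point = 802.69 + 267 = 1,069.69 → round up

1,070 rolls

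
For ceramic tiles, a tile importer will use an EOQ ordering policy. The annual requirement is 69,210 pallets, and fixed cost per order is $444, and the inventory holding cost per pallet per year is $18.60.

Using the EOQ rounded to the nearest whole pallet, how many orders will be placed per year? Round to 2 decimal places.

EOQ = √(2DS/H) = √(2 × 69,210 × 444 / 18.6)
    = √(3,304,219.35) ≈ 1,817.75 → Q = 1,818
N = D/Q = 69,210/1,818 ≈ 38.069 orders/yr

38.07 orders per year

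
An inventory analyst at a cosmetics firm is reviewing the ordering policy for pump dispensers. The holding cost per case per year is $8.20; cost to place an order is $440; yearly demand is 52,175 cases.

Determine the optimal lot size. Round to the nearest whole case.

2,366 cases

Q* = √(2·D·S / H) = √(2·52,175·440 / 8.2) = √5,599,268.3 ≈ 2,366.28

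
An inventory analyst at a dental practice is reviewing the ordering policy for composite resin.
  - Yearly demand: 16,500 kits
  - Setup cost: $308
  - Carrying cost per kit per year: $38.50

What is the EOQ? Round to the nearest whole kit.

Q* = √(2·D·S / H) = √(2·16,500·308 / 38.5) = √264,000.0 ≈ 513.81

514 kits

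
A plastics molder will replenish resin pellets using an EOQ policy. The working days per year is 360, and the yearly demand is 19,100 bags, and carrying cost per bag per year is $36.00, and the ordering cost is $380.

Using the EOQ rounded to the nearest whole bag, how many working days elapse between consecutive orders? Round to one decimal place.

2DS/H = 2·19,100·380/36 = 403,222.22
EOQ = √403,222.22 ≈ 635.00 → Q = 635 bags
T = Q/D × 360 days = 635/19,100 × 360 = 11.969 days

12.0 days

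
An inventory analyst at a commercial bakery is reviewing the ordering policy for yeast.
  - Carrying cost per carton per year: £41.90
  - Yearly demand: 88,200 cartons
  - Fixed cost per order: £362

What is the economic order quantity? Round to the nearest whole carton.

Q* = √(2·D·S / H) = √(2·88,200·362 / 41.9) = √1,524,028.6 ≈ 1,234.52

1,235 cartons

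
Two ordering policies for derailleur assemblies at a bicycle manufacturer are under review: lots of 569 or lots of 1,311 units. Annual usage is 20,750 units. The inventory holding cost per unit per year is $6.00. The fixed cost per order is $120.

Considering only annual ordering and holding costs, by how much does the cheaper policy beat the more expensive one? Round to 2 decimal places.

$250.78

TC(Q) = (D/Q)S + (Q/2)H
TC(569) = (20,750/569)×120 + (569/2)×6 = $6,083.10
TC(1,311) = (20,750/1,311)×120 + (1,311/2)×6 = $5,832.31
|ΔTC| = |$6,083.10 − $5,832.31| = $250.78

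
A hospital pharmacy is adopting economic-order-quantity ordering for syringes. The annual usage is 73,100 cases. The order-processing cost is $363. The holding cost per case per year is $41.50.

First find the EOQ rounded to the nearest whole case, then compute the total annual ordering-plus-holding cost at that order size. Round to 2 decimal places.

$46,930.05

Optimal lot size Q* = (2 × 73,100 × $363 / $41.5)^½ ≈ 1,130.84 → Q = 1,131 cases
Orders/yr = 73,100/1,131 = 64.633; ordering cost = 64.633 × $363 = $23,461.80
Average inventory = 1,131/2 = 565.5; holding cost = 565.5 × $41.5 = $23,468.25
Total = $23,461.80 + $23,468.25 = $46,930.05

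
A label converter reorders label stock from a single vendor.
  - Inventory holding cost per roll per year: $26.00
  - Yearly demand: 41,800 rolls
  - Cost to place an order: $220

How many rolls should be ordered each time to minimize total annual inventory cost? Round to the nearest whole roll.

841 rolls

2DS/H = 2·41,800·220/26 = 707,384.62
EOQ = √707,384.62 ≈ 841.06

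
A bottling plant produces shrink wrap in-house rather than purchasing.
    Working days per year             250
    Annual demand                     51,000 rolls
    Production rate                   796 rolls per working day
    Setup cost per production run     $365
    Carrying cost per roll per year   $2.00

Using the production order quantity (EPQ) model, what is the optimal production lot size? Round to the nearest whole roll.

5,003 rolls

Daily demand d = 51,000/250 = 204.000; p = 796; 1 − d/p = 0.74372
EPQ = √(2DS / (H(1 − d/p)))
    = √(2 × 51,000 × 365 / (2 × 0.74372)) ≈ 5,002.96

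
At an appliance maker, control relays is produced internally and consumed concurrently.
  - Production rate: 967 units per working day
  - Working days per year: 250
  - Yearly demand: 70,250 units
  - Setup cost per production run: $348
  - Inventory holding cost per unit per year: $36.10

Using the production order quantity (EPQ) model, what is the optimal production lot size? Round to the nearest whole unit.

1,382 units

Daily demand d = 70,250/250 = 281.000; p = 967; 1 − d/p = 0.70941
EPQ = √(2DS / (H(1 − d/p)))
    = √(2 × 70,250 × 348 / (36.1 × 0.70941)) ≈ 1,381.74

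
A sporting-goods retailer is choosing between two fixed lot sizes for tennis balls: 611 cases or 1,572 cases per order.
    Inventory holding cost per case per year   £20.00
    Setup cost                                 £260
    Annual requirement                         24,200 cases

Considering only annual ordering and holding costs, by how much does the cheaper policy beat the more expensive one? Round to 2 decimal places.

TC(Q) = (D/Q)S + (Q/2)H
TC(611) = (24,200/611)×260 + (611/2)×20 = £16,407.87
TC(1,572) = (24,200/1,572)×260 + (1,572/2)×20 = £19,722.54
|ΔTC| = |£16,407.87 − £19,722.54| = £3,314.67

£3,314.67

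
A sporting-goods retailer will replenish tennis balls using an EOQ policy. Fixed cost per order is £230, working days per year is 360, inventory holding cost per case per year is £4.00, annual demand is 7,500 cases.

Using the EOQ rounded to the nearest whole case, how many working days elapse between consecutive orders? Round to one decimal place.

Q* = √(2·D·S / H) = √(2·7,500·230 / 4) = √862,500.0 ≈ 928.71 → Q = 929 cases
Days between orders = 360 / (D/Q) = 360 / 8.073 ≈ 44.592

44.6 days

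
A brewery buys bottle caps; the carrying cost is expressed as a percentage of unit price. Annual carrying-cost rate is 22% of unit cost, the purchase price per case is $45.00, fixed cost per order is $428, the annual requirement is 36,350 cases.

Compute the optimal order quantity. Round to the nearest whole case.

H = i·C = 0.22 × $45 = $9.9000 per case-year
Optimal lot size Q* = (2 × 36,350 × $428 / $9.9)^½ ≈ 1,772.85

1,773 cases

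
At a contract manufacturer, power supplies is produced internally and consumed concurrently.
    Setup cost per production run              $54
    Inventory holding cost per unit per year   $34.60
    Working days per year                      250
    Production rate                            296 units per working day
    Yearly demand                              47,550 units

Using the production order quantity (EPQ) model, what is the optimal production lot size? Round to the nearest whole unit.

644 units

d = 47,550/250 = 190.2000 units/day;  effective holding cost H(1 − d/p) = 34.6·(1 − 190.2000/296) = 12.36716
Q* = √(2DS / H_eff) = √(2·47,550·54 / 12.36716) ≈ 644.39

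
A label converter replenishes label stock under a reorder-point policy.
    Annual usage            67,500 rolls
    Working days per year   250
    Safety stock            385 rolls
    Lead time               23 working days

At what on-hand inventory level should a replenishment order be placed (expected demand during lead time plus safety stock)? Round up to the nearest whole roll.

6,595 rolls

Daily demand d = 67,500 / 250 = 270.000 rolls/day
Demand during lead time = 270.000 × 23 = 6,210.00
Reorder point = 6,210.00 + 385 = 6,595.00 → round up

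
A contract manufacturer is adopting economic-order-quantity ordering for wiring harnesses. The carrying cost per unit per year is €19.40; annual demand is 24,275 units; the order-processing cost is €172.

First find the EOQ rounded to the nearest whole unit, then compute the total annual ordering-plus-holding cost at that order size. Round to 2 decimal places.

€12,727.99

Optimal lot size Q* = (2 × 24,275 × €172 / €19.4)^½ ≈ 656.08 → Q = 656 units
Ordering: D/Q × S = 24,275/656 × €172 = €6,364.79
Holding:  Q/2 × H = 656/2 × €19.4 = €6,363.20
Total = €6,364.79 + €6,363.20 = €12,727.99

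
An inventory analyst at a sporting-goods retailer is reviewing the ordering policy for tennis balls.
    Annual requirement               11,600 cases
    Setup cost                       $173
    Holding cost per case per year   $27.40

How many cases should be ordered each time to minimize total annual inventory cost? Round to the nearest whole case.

383 cases

Q* = √(2·D·S / H) = √(2·11,600·173 / 27.4) = √146,481.8 ≈ 382.73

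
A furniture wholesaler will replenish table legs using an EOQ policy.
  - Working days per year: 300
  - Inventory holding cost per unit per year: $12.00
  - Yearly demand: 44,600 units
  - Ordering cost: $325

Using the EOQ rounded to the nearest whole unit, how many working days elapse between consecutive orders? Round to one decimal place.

10.5 days

2DS/H = 2·44,600·325/12 = 2,415,833.33
EOQ = √2,415,833.33 ≈ 1,554.30 → Q = 1,554 units
Days between orders = 300 / (D/Q) = 300 / 28.700 ≈ 10.453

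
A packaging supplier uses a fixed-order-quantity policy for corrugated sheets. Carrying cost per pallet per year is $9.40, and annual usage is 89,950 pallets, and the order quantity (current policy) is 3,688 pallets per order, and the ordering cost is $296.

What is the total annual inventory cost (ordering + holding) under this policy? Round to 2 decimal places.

Orders/yr = 89,950/3,688 = 24.390; ordering cost = 24.390 × $296 = $7,219.41
Average inventory = 3,688/2 = 1844; holding cost = 1844 × $9.4 = $17,333.60
Total = $7,219.41 + $17,333.60 = $24,553.01

$24,553.01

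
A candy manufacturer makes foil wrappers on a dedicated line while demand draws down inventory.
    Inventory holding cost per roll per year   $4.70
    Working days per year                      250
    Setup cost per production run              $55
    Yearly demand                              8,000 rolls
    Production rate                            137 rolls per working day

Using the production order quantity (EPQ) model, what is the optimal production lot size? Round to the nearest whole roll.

Daily demand d = 8,000/250 = 32.000; p = 137; 1 − d/p = 0.76642
EPQ = √(2DS / (H(1 − d/p)))
    = √(2 × 8,000 × 55 / (4.7 × 0.76642)) ≈ 494.26

494 rolls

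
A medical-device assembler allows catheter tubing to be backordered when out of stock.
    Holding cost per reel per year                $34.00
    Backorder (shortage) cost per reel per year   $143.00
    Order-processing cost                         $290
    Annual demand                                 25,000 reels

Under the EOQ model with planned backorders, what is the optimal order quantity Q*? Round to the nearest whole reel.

Basic EOQ = √(2·25,000·290/34) = 653.047
Backorder adjustment √((H+b)/b) = √((34+143)/143) = 1.1125
Q* = 653.047 × 1.1125 ≈ 726.55

727 reels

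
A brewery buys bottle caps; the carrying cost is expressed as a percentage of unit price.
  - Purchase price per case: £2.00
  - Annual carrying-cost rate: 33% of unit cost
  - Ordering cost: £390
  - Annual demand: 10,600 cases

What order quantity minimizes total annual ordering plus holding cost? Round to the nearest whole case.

Holding cost per case per year: H = 33% × £2 = £0.6600
Q* = √(2·D·S / H) = √(2·10,600·390 / 0.66) = √12,527,272.7 ≈ 3,539.39

3,539 cases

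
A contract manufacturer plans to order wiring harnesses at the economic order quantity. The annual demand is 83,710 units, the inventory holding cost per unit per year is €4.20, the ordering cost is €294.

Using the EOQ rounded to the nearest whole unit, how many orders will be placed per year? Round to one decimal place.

24.5 orders per year

Q* = √(2·D·S / H) = √(2·83,710·294 / 4.2) = √11,719,400.0 ≈ 3,423.36 → Q = 3,423
Orders per year = D/Q = 83,710 / 3,423 = 24.455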